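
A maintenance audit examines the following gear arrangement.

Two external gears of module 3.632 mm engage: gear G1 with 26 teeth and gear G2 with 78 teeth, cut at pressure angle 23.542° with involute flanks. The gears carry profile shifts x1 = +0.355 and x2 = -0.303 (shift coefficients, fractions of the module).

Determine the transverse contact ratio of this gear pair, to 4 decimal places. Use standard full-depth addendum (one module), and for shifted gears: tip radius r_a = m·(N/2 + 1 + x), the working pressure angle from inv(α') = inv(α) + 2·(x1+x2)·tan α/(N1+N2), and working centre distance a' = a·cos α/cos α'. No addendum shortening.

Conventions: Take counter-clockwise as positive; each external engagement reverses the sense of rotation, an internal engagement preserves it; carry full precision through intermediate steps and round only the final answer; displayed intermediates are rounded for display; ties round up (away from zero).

topology: single-mesh involute geometry — m = 3.632, 26T/78T pair
base radii: r_b1 = 43.286096, r_b2 = 129.858287
tip radii: r_a1 = 52.137360, r_a2 = 144.179504
inv(α') = inv(23.542°) + 2·(+0.355-0.303)·tan α/(26+78) = 0.02523455  ⇒  α' = 23.67269°
a' = a·cos α / cos α' = 188.8640·cos 23.542°/cos 23.67269° = 189.052370
action lengths: √(r_a1²−r_b1²) = 29.062316, √(r_a2²−r_b2²) = 62.646266
base pitch p_b = π·m·cos α = 10.460560
CR = (29.062316 + 62.646266 − 189.052370·sin 23.67269°)/10.460560 = 1.510619
contact ratio ≈ 1.5106

1.5106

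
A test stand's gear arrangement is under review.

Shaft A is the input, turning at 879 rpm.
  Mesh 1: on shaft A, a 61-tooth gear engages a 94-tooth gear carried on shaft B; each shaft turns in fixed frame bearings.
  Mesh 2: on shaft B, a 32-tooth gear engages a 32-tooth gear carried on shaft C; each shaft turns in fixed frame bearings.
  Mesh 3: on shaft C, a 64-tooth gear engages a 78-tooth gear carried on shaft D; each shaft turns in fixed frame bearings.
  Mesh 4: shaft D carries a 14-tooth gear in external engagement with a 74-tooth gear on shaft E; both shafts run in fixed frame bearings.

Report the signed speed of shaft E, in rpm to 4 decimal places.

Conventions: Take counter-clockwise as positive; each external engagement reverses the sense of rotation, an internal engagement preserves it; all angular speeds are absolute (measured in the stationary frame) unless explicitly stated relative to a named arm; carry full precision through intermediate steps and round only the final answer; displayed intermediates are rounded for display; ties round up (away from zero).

+88.5467 rpm

4-mesh fixed-axis compound train (all bearings frame-fixed)
mesh 1 [61T→94T]: ω = 879.0000×61/94 = 570.4149 rpm, sense flips to −
mesh 2 [32T→32T]: ω = 570.4149×32/32 = 570.4149 rpm, sense flips to +
mesh 3 [64T→78T]: ω = 570.4149×64/78 = 468.0327 rpm, sense flips to −
mesh 4 [14T→74T]: ω = 468.0327×14/74 = 88.5467 rpm, sense flips to +
signed output speed = +88.5467 rpm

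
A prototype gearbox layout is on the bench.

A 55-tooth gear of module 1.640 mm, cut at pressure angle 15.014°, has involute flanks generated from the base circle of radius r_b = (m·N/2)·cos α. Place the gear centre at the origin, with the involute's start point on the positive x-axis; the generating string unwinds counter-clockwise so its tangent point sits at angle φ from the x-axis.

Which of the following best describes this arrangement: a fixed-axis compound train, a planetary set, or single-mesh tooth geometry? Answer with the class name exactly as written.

single-mesh tooth geometry

class = single-mesh tooth geometry [base-circle involute, m = 1.640, 55T]
classification: single-mesh tooth geometry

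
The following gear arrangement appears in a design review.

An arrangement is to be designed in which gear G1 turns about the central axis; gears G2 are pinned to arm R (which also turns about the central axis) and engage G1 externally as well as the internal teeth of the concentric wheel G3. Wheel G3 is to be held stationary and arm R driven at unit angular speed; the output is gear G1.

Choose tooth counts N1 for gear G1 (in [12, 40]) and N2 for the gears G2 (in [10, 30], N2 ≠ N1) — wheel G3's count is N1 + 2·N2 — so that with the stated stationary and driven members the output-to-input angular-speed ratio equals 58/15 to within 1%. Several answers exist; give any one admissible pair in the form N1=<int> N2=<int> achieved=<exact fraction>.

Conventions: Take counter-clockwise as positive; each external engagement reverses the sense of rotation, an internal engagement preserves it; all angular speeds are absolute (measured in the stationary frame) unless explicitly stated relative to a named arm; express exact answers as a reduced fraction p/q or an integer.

N1=15 N2=14 achieved=58/15

topology: planetary set — design target 58/15, arm = carrier (Willis)
Willis with ω_ring = 0: ω_sun/ω_arm = (N1+N3)/N1; set equal to 58/15  ⇒  N3/N1 = 58/15 − 1 = 43/15
N3 = N1 + 2·N2  ⇒  N2/N1 = (N3/N1 − 1)/2 = (43/15 − 1)/2 = 14/15
smallest multiple with N1 ≥ 12 and N2 ≥ 10: k = 1  ⇒  N1 = 1·15 = 15, N2 = 1·14 = 14 (N1 ≤ 40, N2 ≤ 30, N2 ≠ N1 ✓), N3 = 15 + 2·14 = 43
check: (N1+N3)/N1 with N1 = 15, N3 = 43 gives 58/15; |achieved − target| = 0 ≤ 29/750 ✓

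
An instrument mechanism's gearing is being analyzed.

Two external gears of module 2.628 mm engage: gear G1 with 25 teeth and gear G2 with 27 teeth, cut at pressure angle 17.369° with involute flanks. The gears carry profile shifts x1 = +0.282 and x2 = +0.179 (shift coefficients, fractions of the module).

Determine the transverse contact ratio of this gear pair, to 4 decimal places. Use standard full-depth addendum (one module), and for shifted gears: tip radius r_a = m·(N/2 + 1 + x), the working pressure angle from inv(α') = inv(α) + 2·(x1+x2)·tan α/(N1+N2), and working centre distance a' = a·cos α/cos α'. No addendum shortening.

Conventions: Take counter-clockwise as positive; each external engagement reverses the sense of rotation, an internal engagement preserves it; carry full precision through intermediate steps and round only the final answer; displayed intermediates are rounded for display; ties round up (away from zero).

1.6150

recognized (one external pair, fixed centres): single-mesh tooth geometry, m = 2.628, N1 = 25, N2 = 27
base radii: r_b1 = 31.352105, r_b2 = 33.860274
tip radii: r_a1 = 36.219096, r_a2 = 38.576412
inv(α') = inv(17.369°) + 2·(+0.282+0.179)·tan α/(25+27) = 0.01518663  ⇒  α' = 20.12127°
a' = a·cos α / cos α' = 68.3280·cos 17.369°/cos 20.12127° = 69.451224
action lengths: √(r_a1²−r_b1²) = 18.134729, √(r_a2²−r_b2²) = 18.483004
base pitch p_b = π·m·cos α = 7.879643
CR = (18.134729 + 18.483004 − 69.451224·sin 20.12127°)/7.879643 = 1.615039
contact ratio ≈ 1.6150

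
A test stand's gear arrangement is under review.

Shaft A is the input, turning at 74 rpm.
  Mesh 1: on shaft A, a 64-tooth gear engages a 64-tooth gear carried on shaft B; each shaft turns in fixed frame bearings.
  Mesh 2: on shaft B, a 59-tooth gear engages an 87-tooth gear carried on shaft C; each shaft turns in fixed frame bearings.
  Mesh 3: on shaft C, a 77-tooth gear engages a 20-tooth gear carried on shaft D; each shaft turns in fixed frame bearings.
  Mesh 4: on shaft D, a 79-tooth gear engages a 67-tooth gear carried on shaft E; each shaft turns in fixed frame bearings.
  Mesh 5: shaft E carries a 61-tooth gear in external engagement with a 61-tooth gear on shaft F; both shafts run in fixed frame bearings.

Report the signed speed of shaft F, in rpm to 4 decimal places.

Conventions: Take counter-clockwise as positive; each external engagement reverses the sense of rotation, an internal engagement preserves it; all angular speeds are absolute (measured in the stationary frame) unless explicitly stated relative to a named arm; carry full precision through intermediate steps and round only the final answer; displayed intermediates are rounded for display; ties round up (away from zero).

recognized (6 fixed axles, 5 meshes): fixed-axis compound train
mesh 1 [64T→64T]: ω = 74.0000×64/64 = 74.0000 rpm, sense flips to −
mesh 2 [59T→87T]: ω = 74.0000×59/87 = 50.1839 rpm, sense flips to +
mesh 3 [77T→20T]: ω = 50.1839×77/20 = 193.2080 rpm, sense flips to −
mesh 4 [79T→67T]: ω = 193.2080×79/67 = 227.8125 rpm, sense flips to +
mesh 5 [61T→61T]: ω = 227.8125×61/61 = 227.8125 rpm, sense flips to −
signed output speed = -227.8125 rpm

-227.8125 rpm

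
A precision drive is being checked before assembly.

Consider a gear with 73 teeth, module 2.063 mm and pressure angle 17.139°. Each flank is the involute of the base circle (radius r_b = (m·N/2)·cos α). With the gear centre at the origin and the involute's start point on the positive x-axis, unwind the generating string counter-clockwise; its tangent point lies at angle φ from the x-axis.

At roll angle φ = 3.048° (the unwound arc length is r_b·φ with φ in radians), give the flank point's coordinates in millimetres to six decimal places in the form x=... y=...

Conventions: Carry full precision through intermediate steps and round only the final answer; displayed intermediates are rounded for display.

x=72.057393 y=0.003610

single-mesh involute tooth geometry (73T wheel at module 2.063)
pitch radius r_p = m·N/2 = 2.063·73/2 = 75.299500
base radius r_b = r_p·cos α = 75.299500·cos 17.139° = 71.955648
roll angle φ = 3.048° = 0.05319764 rad
x = r_b·(cos φ + φ·sin φ) = 72.057393
y = r_b·(sin φ − φ·cos φ) = 0.003610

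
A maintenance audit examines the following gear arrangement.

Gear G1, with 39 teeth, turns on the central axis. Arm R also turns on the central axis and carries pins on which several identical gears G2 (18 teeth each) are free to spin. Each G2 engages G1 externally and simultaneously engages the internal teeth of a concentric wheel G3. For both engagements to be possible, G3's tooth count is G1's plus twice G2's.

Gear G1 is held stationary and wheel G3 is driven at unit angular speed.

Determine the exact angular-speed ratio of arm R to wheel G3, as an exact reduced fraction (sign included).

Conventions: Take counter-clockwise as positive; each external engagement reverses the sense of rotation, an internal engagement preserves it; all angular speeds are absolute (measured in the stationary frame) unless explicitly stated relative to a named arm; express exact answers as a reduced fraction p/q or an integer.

25/38

topology: planetary set — G1 39T / G2 18T / G3 75T, arm = carrier (Willis)
ring teeth: 39 + 2·18 = 75
39(ω_sun−ω_arm) = −75(ω_ring−ω_arm),  ω_sun = 0, ω_ring = 1
39(0−ω_arm) = −75(1−ω_arm)  ⇒  114·ω_arm = 75  ⇒  ω_arm = 25/38
ω_out/ω_in = 25/38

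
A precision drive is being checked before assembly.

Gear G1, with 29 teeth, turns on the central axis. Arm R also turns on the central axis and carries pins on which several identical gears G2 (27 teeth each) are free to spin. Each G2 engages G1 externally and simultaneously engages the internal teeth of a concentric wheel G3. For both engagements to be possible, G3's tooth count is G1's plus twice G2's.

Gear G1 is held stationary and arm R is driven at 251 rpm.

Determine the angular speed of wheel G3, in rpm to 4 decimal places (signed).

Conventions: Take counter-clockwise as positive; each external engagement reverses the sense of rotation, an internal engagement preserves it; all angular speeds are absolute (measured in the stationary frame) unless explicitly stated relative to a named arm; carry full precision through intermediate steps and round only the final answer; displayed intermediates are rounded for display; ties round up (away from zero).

class = planetary set [G3 = 29+2·27 = 83; Willis about the carrier]
normalise by the input: solve with ω_arm = 1, then scale by 251 rpm
ring teeth: 29 + 2·27 = 83
29(ω_sun−ω_arm) = −83(ω_ring−ω_arm),  ω_sun = 0, ω_arm = 1
ω_ring = 1 − (29/83)(0−1) = 112/83
scale: ω_ring = 112/83 × 251 rpm = +338.6988 rpm

+338.6988 rpm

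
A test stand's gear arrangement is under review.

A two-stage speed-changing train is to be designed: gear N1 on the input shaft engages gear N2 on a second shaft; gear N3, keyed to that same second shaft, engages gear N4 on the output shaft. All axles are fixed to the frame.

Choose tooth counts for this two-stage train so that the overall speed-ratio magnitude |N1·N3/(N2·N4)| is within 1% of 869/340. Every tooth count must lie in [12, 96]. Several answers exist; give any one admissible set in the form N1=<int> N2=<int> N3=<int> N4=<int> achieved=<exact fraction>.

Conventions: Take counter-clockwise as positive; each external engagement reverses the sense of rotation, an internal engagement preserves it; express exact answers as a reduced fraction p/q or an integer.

N1=22 N2=17 N3=79 N4=40 achieved=869/340

2-stage fixed-axis compound train for ratio 869/340
target = 869/340 in lowest terms: an exact hit needs N1·N3 = k·869 and N2·N4 = k·340 for one integer k, every count in [12, 96]; additionally prefer no 1:1 stage (N1 ≠ N2, N3 ≠ N4)
k = 1: no 1:1-free in-range split of k·869 and k·340 into factor pairs; take k = 2
k = 2: N1·N3 = 1738 = 22·79, N2·N4 = 680 = 17·40
achieved = 22·79/(17·40) = 869/340; |achieved − target| = 0 ≤ 869/34000 ✓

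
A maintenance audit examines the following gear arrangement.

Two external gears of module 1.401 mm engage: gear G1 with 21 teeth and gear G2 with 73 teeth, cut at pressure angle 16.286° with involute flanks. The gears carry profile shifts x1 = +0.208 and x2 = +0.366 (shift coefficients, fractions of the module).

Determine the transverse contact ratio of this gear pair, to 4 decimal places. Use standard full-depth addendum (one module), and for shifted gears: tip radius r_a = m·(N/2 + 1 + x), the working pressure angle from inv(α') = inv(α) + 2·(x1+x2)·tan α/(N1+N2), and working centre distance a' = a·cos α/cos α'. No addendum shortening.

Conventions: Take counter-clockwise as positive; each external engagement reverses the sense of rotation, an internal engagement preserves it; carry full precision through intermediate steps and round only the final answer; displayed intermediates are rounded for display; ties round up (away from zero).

single-mesh involute tooth geometry (21T engaging 73T at module 1.401)
base radii: r_b1 = 14.120224, r_b2 = 49.084589
tip radii: r_a1 = 16.402908, r_a2 = 53.050266
inv(α') = inv(16.286°) + 2·(+0.208+0.366)·tan α/(21+73) = 0.01147894  ⇒  α' = 18.38124°
a' = a·cos α / cos α' = 65.8470·cos 16.286°/cos 18.38124° = 66.602940
action lengths: √(r_a1²−r_b1²) = 8.347135, √(r_a2²−r_b2²) = 20.125453
base pitch p_b = π·m·cos α = 4.224761
CR = (8.347135 + 20.125453 − 66.602940·sin 18.38124°)/4.224761 = 1.768178
contact ratio ≈ 1.7682

1.7682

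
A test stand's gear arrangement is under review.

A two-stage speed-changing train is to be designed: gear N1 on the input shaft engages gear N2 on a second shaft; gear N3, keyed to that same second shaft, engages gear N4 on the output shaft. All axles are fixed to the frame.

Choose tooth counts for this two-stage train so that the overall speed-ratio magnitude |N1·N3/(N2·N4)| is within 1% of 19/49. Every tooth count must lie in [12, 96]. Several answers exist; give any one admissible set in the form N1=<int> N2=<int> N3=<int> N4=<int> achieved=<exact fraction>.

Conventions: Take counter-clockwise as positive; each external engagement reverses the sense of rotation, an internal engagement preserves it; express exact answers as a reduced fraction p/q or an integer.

design class (target 19/49): fixed-axis compound train
target = 19/49 in lowest terms: an exact hit needs N1·N3 = k·19 and N2·N4 = k·49 for one integer k, every count in [12, 96]; additionally prefer no 1:1 stage (N1 ≠ N2, N3 ≠ N4)
k = 1…11: no 1:1-free in-range split of k·19 and k·49 into factor pairs; take k = 12
k = 12: N1·N3 = 228 = 12·19, N2·N4 = 588 = 49·12
achieved = 12·19/(49·12) = 19/49; |achieved − target| = 0 ≤ 19/4900 ✓

N1=12 N2=49 N3=19 N4=12 achieved=19/49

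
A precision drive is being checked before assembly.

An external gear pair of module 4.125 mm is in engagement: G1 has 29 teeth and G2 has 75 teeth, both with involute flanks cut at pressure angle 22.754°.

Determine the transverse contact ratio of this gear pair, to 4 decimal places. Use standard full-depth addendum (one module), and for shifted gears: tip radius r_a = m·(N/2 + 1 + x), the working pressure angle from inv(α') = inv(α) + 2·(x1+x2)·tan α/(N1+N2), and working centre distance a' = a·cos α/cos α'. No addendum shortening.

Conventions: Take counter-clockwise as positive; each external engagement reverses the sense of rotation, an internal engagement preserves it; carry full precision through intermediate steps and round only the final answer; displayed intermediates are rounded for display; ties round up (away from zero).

recognized (one external pair, fixed centres): single-mesh tooth geometry, m = 4.125, N1 = 29, N2 = 75
base radii: r_b1 = 55.157531, r_b2 = 142.648786
tip radii: r_a1 = 63.937500, r_a2 = 158.812500
no profile shift: α' = α, a' = a
action lengths: √(r_a1²−r_b1²) = 32.336523, √(r_a2²−r_b2²) = 69.804971
base pitch p_b = π·m·cos α = 11.950517
CR = (32.336523 + 69.804971 − 214.500000·sin 22.75400°)/11.950517 = 1.604799
contact ratio ≈ 1.6048

1.6048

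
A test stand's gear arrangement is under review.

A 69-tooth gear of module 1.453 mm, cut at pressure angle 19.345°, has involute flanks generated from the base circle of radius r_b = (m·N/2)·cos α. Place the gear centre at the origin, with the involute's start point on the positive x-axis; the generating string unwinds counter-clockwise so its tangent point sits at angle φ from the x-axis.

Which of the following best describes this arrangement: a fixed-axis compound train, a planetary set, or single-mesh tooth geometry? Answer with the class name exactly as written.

single-mesh tooth geometry

class = single-mesh tooth geometry [base-circle involute, m = 1.453, 69T]
classification: single-mesh tooth geometry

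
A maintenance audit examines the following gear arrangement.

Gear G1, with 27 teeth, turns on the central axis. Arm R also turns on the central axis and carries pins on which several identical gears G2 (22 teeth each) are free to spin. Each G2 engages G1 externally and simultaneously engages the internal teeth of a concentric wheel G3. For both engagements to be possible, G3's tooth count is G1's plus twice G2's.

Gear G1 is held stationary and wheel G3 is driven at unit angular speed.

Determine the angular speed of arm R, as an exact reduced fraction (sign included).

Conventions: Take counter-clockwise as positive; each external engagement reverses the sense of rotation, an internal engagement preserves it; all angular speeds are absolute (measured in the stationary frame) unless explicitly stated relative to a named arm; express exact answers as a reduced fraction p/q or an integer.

class = planetary set [G3 = 27+2·22 = 71; Willis about the carrier]
ring teeth: 27 + 2·22 = 71
27(ω_sun−ω_arm) = −71(ω_ring−ω_arm),  ω_sun = 0, ω_ring = 1
27(0−ω_arm) = −71(1−ω_arm)  ⇒  98·ω_arm = 71  ⇒  ω_arm = 71/98
exact speed ratio = 71/98

71/98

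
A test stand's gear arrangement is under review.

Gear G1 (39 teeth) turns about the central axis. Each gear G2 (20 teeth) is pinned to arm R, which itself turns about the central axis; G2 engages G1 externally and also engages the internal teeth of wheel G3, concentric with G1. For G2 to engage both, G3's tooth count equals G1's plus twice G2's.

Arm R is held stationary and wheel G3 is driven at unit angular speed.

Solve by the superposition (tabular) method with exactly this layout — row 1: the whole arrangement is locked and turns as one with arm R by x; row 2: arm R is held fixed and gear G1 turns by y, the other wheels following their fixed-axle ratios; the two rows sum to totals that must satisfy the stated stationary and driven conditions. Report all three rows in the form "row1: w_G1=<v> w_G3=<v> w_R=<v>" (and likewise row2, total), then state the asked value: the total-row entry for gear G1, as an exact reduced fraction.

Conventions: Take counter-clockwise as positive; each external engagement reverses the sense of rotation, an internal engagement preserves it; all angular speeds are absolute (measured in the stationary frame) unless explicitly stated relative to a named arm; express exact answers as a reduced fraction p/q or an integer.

row1: w_G1=0 w_G3=0 w_R=0
row2: w_G1=-79/39 w_G3=1 w_R=0
total: w_G1=-79/39 w_G3=1 w_R=0
asked value: -79/39

class = planetary set [G3 = 39+2·20 = 79; Willis about the carrier]
superposition row 1 [locked train]: every member turns x
row 2 (arm held, sun turns y): ω_ring = −(39/79)·y, ω_arm = 0
boundary: total ω_arm = x = 0 and total ω_ring = x − (39/79)·y = 1  ⇒  y = -79/39, x = 0
row 2 ring = −(39/79)·(-79/39) = 1
totals (row 1 + row 2): sun 0 + (-79/39) = -79/39, ring 0 + 1 = 1, arm 0 + 0 = 0
asked cell (total, sun) = -79/39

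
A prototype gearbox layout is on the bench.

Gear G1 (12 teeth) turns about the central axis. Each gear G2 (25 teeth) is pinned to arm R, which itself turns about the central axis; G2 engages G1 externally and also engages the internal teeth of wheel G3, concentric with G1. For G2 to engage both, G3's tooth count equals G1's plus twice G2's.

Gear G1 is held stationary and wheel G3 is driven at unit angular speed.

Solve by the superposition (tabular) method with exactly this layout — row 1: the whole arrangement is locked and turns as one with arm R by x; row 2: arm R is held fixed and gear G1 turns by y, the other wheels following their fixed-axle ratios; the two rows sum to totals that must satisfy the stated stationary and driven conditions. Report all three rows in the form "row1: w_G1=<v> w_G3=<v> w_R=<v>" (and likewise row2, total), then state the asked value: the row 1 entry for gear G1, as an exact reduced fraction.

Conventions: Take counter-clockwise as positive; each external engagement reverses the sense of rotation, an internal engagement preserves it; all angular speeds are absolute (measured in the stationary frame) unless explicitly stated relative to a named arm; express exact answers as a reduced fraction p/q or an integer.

row1: w_G1=31/37 w_G3=31/37 w_R=31/37
row2: w_G1=-31/37 w_G3=6/37 w_R=0
total: w_G1=0 w_G3=1 w_R=31/37
asked value: 31/37

topology: planetary set — G1 12T / G2 25T / G3 62T, arm = carrier (Willis)
row 1 — lock + rotate with arm: ω_sun = ω_ring = ω_arm = x
superposition row 2 [arm held]: sun y, ring −(12/62)·y, arm 0
boundary: total ω_sun = x + y = 0 and total ω_ring = x − (12/62)·y = 1  ⇒  y = -31/37, x = 31/37
row 2 ring = −(12/62)·(-31/37) = 6/37
totals (row 1 + row 2): sun 31/37 + (-31/37) = 0, ring 31/37 + 6/37 = 1, arm 31/37 + 0 = 31/37
asked cell (row1, sun) = 31/37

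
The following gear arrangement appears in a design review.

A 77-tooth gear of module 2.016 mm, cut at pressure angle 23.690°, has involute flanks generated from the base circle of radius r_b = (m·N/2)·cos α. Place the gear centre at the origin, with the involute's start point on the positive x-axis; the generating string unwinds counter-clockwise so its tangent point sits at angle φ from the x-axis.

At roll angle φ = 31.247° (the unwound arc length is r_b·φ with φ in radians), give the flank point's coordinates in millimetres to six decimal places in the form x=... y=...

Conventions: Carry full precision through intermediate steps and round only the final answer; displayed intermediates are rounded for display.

x=80.872161 y=3.729784

class = single-mesh tooth geometry [base-circle involute, m = 2.016, 77T]
pitch radius r_p = m·N/2 = 2.016·77/2 = 77.616000
base radius r_b = r_p·cos α = 77.616000·cos 23.690° = 71.075512
roll angle φ = 31.247° = 0.54536303 rad
x = r_b·(cos φ + φ·sin φ) = 80.872161
y = r_b·(sin φ − φ·cos φ) = 3.729784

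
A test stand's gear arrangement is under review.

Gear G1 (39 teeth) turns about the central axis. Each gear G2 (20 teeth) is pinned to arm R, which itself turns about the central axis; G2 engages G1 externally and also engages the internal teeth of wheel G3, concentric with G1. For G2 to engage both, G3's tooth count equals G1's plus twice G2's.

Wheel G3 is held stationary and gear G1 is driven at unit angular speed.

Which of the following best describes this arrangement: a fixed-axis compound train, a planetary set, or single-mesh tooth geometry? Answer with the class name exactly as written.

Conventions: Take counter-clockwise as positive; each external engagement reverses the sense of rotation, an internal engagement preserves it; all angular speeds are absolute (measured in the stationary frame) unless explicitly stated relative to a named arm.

planetary set

topology: planetary set — G1 39T / G2 20T / G3 79T, arm = carrier (Willis)
classification: planetary set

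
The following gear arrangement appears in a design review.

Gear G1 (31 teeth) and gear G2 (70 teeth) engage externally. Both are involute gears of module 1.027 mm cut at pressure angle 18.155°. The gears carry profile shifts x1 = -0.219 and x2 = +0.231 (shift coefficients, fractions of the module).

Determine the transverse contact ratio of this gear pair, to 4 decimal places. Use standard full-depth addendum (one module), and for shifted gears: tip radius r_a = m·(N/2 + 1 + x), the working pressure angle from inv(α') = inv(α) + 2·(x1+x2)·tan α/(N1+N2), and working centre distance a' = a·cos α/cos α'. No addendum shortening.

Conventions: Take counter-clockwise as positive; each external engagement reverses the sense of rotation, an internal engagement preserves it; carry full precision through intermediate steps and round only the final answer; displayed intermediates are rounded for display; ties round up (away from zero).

class = single-mesh tooth geometry [involute pair 31T × 70T, m = 1.027]
base radii: r_b1 = 15.126030, r_b2 = 34.155552
tip radii: r_a1 = 16.720587, r_a2 = 37.209237
inv(α') = inv(18.155°) + 2·(-0.219+0.231)·tan α/(31+70) = 0.01112659  ⇒  α' = 18.19642°
a' = a·cos α / cos α' = 51.8635·cos 18.155°/cos 18.19642° = 51.875810
action lengths: √(r_a1²−r_b1²) = 7.126095, √(r_a2²−r_b2²) = 14.762302
base pitch p_b = π·m·cos α = 3.065795
CR = (7.126095 + 14.762302 − 51.875810·sin 18.19642°)/3.065795 = 1.855587
contact ratio ≈ 1.8556

1.8556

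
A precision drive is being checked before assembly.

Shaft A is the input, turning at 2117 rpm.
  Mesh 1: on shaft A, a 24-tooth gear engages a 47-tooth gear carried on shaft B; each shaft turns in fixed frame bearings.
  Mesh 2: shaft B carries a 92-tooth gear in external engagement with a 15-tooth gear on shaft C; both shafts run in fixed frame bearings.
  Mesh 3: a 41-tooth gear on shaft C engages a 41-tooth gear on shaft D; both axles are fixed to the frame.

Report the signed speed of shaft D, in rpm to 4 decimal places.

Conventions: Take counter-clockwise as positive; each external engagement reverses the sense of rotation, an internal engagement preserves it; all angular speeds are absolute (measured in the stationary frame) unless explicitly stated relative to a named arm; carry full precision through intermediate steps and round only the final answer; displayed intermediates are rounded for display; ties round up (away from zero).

3-mesh fixed-axis compound train (all bearings frame-fixed)
mesh 1 [24T→47T]: ω = 2117.0000×24/47 = 1081.0213 rpm, sense flips to −
mesh 2 [92T→15T]: ω = 1081.0213×92/15 = 6630.2638 rpm, sense flips to +
mesh 3 [41T→41T]: ω = 6630.2638×41/41 = 6630.2638 rpm, sense flips to −
signed output speed = -6630.2638 rpm

-6630.2638 rpm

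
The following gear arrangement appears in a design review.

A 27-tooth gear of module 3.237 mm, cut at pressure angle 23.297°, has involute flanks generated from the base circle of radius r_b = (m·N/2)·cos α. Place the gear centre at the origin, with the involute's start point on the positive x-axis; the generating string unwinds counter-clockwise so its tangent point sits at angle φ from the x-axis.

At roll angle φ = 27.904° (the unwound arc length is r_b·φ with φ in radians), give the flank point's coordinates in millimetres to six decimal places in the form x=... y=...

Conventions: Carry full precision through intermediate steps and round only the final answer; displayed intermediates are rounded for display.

x=44.617904 y=1.509087

recognized (one wheel, involute flank): single-mesh tooth geometry, m = 3.237, N = 27
pitch radius r_p = m·N/2 = 3.237·27/2 = 43.699500
base radius r_b = r_p·cos α = 43.699500·cos 23.297° = 40.136553
roll angle φ = 27.904° = 0.48701667 rad
x = r_b·(cos φ + φ·sin φ) = 44.617904
y = r_b·(sin φ − φ·cos φ) = 1.509087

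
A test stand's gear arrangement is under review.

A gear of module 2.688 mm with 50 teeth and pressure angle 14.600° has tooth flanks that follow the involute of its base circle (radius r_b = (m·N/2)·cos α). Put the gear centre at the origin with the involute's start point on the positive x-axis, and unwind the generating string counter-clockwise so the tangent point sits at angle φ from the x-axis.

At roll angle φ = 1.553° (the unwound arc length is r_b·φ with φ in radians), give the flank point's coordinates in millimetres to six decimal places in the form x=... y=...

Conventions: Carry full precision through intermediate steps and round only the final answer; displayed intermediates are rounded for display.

single-mesh involute tooth geometry (50T wheel at module 2.688)
pitch radius r_p = m·N/2 = 2.688·50/2 = 67.200000
base radius r_b = r_p·cos α = 67.200000·cos 14.600° = 65.030056
roll angle φ = 1.553° = 0.02710496 rad
x = r_b·(cos φ + φ·sin φ) = 65.053940
y = r_b·(sin φ − φ·cos φ) = 0.000432

x=65.053940 y=0.000432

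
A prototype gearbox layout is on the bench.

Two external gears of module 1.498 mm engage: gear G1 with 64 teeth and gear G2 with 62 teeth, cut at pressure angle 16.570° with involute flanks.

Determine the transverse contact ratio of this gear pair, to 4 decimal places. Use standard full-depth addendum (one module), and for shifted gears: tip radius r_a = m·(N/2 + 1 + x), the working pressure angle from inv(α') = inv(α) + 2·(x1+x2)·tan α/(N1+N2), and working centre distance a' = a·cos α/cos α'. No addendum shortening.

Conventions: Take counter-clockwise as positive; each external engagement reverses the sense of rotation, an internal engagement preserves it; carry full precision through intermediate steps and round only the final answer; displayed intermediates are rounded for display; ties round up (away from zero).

2.0230

topology: single-mesh involute geometry — m = 1.498, 64T/62T pair
base radii: r_b1 = 45.945315, r_b2 = 44.509524
tip radii: r_a1 = 49.434000, r_a2 = 47.936000
no profile shift: α' = α, a' = a
action lengths: √(r_a1²−r_b1²) = 18.241392, √(r_a2²−r_b2²) = 17.797819
base pitch p_b = π·m·cos α = 4.510671
CR = (18.241392 + 17.797819 − 94.374000·sin 16.57000°)/4.510671 = 2.022984
contact ratio ≈ 2.0230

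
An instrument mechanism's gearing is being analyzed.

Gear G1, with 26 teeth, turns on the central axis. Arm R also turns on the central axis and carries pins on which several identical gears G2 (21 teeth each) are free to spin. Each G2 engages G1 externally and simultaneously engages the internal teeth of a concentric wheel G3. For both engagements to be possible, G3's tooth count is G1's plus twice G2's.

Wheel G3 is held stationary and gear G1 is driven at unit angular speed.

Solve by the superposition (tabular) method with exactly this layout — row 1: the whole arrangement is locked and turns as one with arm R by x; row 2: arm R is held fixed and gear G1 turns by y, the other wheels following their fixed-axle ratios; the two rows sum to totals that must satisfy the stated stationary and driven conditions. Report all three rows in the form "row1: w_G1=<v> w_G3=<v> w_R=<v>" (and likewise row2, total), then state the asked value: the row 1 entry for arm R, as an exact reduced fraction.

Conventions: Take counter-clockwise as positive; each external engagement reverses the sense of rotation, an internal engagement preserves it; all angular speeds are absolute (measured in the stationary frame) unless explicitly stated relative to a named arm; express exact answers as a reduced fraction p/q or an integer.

planetary set (26T centre, 21T on arm, 68T internal) — Willis relation
row 1 (train locked, turned with arm): all members turn x
row 2: sun turns y, ring = −(26/68)·y, arm 0
boundary: total ω_ring = x − (26/68)·y = 0 and total ω_sun = x + y = 1  ⇒  y = 34/47, x = 13/47
row 2 ring = −(26/68)·34/47 = -13/47
totals (row 1 + row 2): sun 13/47 + 34/47 = 1, ring 13/47 + (-13/47) = 0, arm 13/47 + 0 = 13/47
asked cell (row1, arm) = 13/47

row1: w_G1=13/47 w_G3=13/47 w_R=13/47
row2: w_G1=34/47 w_G3=-13/47 w_R=0
total: w_G1=1 w_G3=0 w_R=13/47
asked value: 13/47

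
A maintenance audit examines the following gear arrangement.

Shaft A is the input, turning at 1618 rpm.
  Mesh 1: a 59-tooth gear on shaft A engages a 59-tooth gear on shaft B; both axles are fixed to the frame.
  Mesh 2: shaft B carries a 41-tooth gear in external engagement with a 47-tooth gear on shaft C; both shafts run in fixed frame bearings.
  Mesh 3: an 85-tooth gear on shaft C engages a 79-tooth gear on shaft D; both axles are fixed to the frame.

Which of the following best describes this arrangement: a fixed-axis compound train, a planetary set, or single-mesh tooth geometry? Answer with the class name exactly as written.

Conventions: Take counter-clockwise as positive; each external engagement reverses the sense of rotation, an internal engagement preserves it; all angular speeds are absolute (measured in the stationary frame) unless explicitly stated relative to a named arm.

topology: fixed-axis compound train — 3 meshes, A→D
classification: fixed-axis compound train

fixed-axis compound train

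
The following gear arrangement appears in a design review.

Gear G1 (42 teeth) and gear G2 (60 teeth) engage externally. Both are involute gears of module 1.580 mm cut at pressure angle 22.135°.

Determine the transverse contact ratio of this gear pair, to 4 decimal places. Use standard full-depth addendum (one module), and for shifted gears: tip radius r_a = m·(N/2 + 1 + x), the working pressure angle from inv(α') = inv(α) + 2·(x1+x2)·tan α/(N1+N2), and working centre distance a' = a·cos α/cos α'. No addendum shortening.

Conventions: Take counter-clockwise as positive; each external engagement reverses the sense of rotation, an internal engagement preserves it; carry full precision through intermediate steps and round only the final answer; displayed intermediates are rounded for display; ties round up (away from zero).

1.6494

recognized (one external pair, fixed centres): single-mesh tooth geometry, m = 1.580, N1 = 42, N2 = 60
base radii: r_b1 = 30.734589, r_b2 = 43.906555
tip radii: r_a1 = 34.760000, r_a2 = 48.980000
no profile shift: α' = α, a' = a
action lengths: √(r_a1²−r_b1²) = 16.237077, √(r_a2²−r_b2²) = 21.708404
base pitch p_b = π·m·cos α = 4.597884
CR = (16.237077 + 21.708404 − 80.580000·sin 22.13500°)/4.597884 = 1.649395
contact ratio ≈ 1.6494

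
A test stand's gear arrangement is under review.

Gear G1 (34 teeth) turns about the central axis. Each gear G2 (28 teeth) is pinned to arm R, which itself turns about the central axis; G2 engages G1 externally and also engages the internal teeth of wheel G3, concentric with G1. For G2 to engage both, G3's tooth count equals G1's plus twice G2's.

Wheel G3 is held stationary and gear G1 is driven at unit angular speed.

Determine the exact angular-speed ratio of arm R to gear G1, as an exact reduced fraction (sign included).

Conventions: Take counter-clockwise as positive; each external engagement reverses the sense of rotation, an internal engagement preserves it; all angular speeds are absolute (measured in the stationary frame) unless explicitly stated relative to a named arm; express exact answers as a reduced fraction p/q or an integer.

topology: planetary set — G1 34T / G2 28T / G3 90T, arm = carrier (Willis)
ring teeth: 34 + 2·28 = 90
34(ω_sun−ω_arm) = −90(ω_ring−ω_arm),  ω_ring = 0, ω_sun = 1
34(1−ω_arm) = −90(0−ω_arm)  ⇒  124·ω_arm = 34  ⇒  ω_arm = 17/62
ω_out/ω_in = 17/62

17/62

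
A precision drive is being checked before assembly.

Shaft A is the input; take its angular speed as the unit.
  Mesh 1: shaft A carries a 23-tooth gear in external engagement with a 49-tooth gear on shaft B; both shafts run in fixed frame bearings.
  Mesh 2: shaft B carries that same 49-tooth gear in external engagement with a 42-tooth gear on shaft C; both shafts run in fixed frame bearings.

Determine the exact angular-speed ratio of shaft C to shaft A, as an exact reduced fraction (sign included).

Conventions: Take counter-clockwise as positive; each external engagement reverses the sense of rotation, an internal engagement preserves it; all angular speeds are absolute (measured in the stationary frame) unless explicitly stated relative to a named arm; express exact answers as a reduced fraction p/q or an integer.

class = fixed-axis compound train [2 meshes; 2 ratios multiply, 2 sense flips]
mesh 1 [23T→49T]: running ratio 23/49, sense −
mesh 2 [49T→42T]: running ratio 23/42, sense +
ω_out/ω_in = 23/42

23/42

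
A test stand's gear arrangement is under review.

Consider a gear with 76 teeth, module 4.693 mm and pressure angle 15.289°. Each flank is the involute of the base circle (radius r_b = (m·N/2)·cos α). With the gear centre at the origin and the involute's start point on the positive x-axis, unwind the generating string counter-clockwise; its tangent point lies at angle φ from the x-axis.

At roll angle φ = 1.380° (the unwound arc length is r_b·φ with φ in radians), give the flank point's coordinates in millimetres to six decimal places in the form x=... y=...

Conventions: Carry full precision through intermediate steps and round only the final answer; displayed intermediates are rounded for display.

x=172.072303 y=0.000801

topology: single-mesh involute geometry — m = 4.693, N = 76
pitch radius r_p = m·N/2 = 4.693·76/2 = 178.334000
base radius r_b = r_p·cos α = 178.334000·cos 15.289° = 172.022414
roll angle φ = 1.380° = 0.02408554 rad
x = r_b·(cos φ + φ·sin φ) = 172.072303
y = r_b·(sin φ − φ·cos φ) = 0.000801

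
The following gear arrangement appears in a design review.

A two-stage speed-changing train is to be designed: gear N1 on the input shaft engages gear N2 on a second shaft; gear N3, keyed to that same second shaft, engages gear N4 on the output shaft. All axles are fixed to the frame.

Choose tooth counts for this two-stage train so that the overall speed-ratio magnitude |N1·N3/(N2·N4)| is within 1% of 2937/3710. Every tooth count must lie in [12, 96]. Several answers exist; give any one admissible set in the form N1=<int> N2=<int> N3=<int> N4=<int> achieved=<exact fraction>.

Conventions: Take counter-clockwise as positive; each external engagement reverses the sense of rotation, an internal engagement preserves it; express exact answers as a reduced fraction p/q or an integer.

N1=33 N2=53 N3=89 N4=70 achieved=2937/3710

topology: fixed-axis compound train — 2 stages, target 2937/3710
target = 2937/3710 in lowest terms: an exact hit needs N1·N3 = k·2937 and N2·N4 = k·3710 for one integer k, every count in [12, 96]; additionally prefer no 1:1 stage (N1 ≠ N2, N3 ≠ N4)
k = 1: N1·N3 = 2937 = 33·89, N2·N4 = 3710 = 53·70
achieved = 33·89/(53·70) = 2937/3710; |achieved − target| = 0 ≤ 2937/371000 ✓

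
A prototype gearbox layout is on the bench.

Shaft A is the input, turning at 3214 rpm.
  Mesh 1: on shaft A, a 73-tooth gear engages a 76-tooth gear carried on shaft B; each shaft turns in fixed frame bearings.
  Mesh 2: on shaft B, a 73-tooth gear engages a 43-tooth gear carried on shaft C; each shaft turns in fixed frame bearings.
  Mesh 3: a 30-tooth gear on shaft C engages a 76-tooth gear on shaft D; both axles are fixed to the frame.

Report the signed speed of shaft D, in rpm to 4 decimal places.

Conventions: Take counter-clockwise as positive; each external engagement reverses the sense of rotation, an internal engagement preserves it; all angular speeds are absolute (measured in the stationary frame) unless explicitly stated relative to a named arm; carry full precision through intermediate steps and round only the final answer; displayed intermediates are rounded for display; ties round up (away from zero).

-2068.7938 rpm

recognized (4 fixed axles, 3 meshes): fixed-axis compound train
mesh 1 [73T→76T]: ω = 3214.0000×73/76 = 3087.1316 rpm, sense flips to −
mesh 2 [73T→43T]: ω = 3087.1316×73/43 = 5240.9443 rpm, sense flips to +
mesh 3 [30T→76T]: ω = 5240.9443×30/76 = 2068.7938 rpm, sense flips to −
signed output speed = -2068.7938 rpm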